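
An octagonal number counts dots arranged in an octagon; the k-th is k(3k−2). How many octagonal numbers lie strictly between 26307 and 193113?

The n-th octagonal number is n(3n−2).
Smallest index with value > 26307: n = 94 (giving 26320).
Largest index with value < 193113: n = 254 (giving 193040).
Indices 94 through 254: 161 terms.

161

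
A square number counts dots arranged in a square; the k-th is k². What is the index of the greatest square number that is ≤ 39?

6

Solve n² ≤ 39 for integer n.
n = 6 gives 36 ≤ 39, while n = 7 gives 49 > 39; so the answer is index 6.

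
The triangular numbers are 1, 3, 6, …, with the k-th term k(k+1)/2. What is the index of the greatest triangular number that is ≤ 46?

9

Solve n(n+1)/2 ≤ 46 for integer n.
n = 9 gives 45 ≤ 46, while n = 10 gives 55 > 46; so the answer is index 9.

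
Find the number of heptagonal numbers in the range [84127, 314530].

The n-th heptagonal number is n(5n−3)/2.
Smallest index with value ≥ 84127: n = 184 (giving 84364).
Largest index with value ≤ 314530: n = 355 (giving 314530).
Indices 184 through 355: 172 terms.

172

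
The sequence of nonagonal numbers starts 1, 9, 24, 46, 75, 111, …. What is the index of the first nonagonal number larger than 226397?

Solve n(7n−5)/2 > 226397 for integer n.
The largest n with value ≤ 226397 is 254 (since 225171 ≤ 226397 < 226950), so the first above is n = 255, value 226950.

255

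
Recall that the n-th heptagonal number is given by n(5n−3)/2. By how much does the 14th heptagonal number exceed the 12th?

127

14·(5·14 − 3)/2 = 469 and 12·(5·12 − 3)/2 = 342.
Difference: 469 − 342 = 127.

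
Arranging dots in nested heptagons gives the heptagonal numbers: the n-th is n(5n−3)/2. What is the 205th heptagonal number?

104755

The 205th heptagonal number is n(5n−3)/2 with n = 205.
205·(5·205 − 3)/2 = 205·1022/2 = 205·511 = 104755.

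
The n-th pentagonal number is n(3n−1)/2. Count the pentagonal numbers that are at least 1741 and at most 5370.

26

The n-th pentagonal number is n(3n−1)/2.
Smallest index with value ≥ 1741: n = 35 (giving 1820).
Largest index with value ≤ 5370: n = 60 (giving 5370).
Indices 35 through 60: 26 terms.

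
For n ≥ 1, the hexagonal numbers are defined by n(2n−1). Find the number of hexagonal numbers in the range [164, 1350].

17

The n-th hexagonal number is n(2n−1).
Smallest index with value ≥ 164: n = 10 (giving 190).
Largest index with value ≤ 1350: n = 26 (giving 1326).
Indices 10 through 26: 17 terms.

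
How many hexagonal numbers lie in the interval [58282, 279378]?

204

The n-th hexagonal number is n(2n−1).
Smallest index with value ≥ 58282: n = 171 (giving 58311).
Largest index with value ≤ 279378: n = 374 (giving 279378).
Indices 171 through 374: 204 terms.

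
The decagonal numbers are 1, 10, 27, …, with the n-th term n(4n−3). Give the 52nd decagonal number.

10660

The 52nd decagonal number is n(4n−3) with n = 52.
52·(4·52 − 3) = 52·205 = 10660.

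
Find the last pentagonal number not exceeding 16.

Solve n(3n−1)/2 ≤ 16 for integer n.
n = 3 gives 12 ≤ 16, while n = 4 gives 22 > 16; so the answer is 12.

12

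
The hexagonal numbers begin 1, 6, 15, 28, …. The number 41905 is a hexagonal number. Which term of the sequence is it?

145

Set n(2n−1) = 41905, giving 2n² − n − 41905 = 0.
The discriminant is 1 + 8·41905 = 335241, and √335241 = 579.
So n = (1 + 579) / 4 = 580/4 = 145.
Check: 145·(2·145 − 1) = 41905. ✓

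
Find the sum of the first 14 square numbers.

Σ_{i=1}^{14} i² = 14·15·29/6 = 1015.

1015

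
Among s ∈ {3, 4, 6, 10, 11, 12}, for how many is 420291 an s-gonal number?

1

s = 3: P(3, 916) = 419986 and P(3, 917) = 420903; 420291 is not s-gonal.
s = 4: P(4, 648) = 419904 and P(4, 649) = 421201; 420291 is not s-gonal.
s = 6: P(6, 458) = 419070 and P(6, 459) = 420903; 420291 is not s-gonal.
s = 10: P(10, 324) = 418932 and P(10, 325) = 421525; 420291 is not s-gonal.
s = 11: P(11, 306) = 420291. ✓
s = 12: P(12, 290) = 419340 and P(12, 291) = 422241; 420291 is not s-gonal.
Hits: s ∈ {11} → 1.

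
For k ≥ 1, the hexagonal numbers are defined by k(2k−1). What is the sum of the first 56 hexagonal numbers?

Σ i(2i−1) = 2Σi² − Σi over i = 1..56.
Σi = 1596 and Σi² = 60116.
2·60116 − 1·1596 = 118636.

118636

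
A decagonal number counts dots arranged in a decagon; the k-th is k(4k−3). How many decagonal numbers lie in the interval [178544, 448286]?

The n-th decagonal number is n(4n−3).
Smallest index with value ≥ 178544: n = 212 (giving 179140).
Largest index with value ≤ 448286: n = 335 (giving 447895).
Indices 212 through 335: 124 terms.

124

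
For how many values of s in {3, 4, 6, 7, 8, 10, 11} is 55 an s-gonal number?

2

s = 3: P(3, 10) = 55. ✓
s = 4: P(4, 7) = 49 and P(4, 8) = 64; 55 is not s-gonal.
s = 6: P(6, 5) = 45 and P(6, 6) = 66; 55 is not s-gonal.
s = 7: P(7, 5) = 55. ✓
s = 8: P(8, 4) = 40 and P(8, 5) = 65; 55 is not s-gonal.
s = 10: P(10, 4) = 52 and P(10, 5) = 85; 55 is not s-gonal.
s = 11: P(11, 3) = 30 and P(11, 4) = 58; 55 is not s-gonal.
Hits: s ∈ {3, 7} → 2.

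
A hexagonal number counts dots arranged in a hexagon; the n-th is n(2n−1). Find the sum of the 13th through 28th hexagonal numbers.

Σ i(2i−1) = 2Σi² − Σi over i = 13..28.
Σi = 406 − 78 = 328 and Σi² = 7714 − 650 = 7064.
2·7064 − 1·328 = 13800.

13800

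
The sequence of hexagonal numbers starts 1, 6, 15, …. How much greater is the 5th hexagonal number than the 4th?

17

Consecutive hexagonal numbers differ by 4n − 3: here 4·5 − 3 = 17.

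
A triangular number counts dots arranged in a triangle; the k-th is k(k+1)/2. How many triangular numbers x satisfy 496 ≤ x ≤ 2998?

The n-th triangular number is n(n+1)/2.
Smallest index with value ≥ 496: n = 31 (giving 496).
Largest index with value ≤ 2998: n = 76 (giving 2926).
Indices 31 through 76: 46 terms.

46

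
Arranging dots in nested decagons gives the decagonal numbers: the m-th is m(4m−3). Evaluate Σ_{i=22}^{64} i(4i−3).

Σ i(4i−3) = 4Σi² − 3Σi over i = 22..64.
Σi = 2080 − 231 = 1849 and Σi² = 89440 − 3311 = 86129.
4·86129 − 3·1849 = 338969.

338969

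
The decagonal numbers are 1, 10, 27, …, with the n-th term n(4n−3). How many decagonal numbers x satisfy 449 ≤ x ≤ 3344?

19

The n-th decagonal number is n(4n−3).
Smallest index with value ≥ 449: n = 11 (giving 451).
Largest index with value ≤ 3344: n = 29 (giving 3277).
Indices 11 through 29: 19 terms.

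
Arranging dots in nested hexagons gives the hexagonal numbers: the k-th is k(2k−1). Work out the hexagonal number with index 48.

4560

The 48th hexagonal number is n(2n−1) with n = 48.
48·(2·48 − 1) = 48·95 = 4560.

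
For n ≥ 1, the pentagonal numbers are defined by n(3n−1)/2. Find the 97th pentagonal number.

The 97th pentagonal number is n(3n−1)/2 with n = 97.
97·(3·97 − 1)/2 = 97·290/2 = 97·145 = 14065.

14065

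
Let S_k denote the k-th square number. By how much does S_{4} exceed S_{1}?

15

4² = 16 and 1² = 1.
Difference: 16 − 1 = 15.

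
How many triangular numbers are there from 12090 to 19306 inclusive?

The n-th triangular number is n(n+1)/2.
Smallest index with value ≥ 12090: n = 155 (giving 12090).
Largest index with value ≤ 19306: n = 196 (giving 19306).
Indices 155 through 196: 42 terms.

42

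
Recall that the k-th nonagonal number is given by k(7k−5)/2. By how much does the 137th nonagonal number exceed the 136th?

Consecutive nonagonal numbers differ by 7n − 6: here 7·137 − 6 = 953.

953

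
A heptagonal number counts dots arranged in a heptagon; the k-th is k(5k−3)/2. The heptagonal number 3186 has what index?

Set n(5n−3)/2 = 3186, giving 5n² − 3n − 6372 = 0.
The discriminant is 9 + 40·3186 = 127449, and √127449 = 357.
So n = (3 + 357) / 10 = 360/10 = 36.

36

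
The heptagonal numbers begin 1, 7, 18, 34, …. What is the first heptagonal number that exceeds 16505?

Solve n(5n−3)/2 > 16505 for integer n.
The largest n with value ≤ 16505 is 81 (since 16281 ≤ 16505 < 16687), so the first above is n = 82, value 16687.

16687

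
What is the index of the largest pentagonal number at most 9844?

81

Solve n(3n−1)/2 ≤ 9844 for integer n.
n = 81 gives 9801 ≤ 9844, while n = 82 gives 10045 > 9844; so the answer is index 81.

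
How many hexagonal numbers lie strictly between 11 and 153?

6

The n-th hexagonal number is n(2n−1).
Smallest index with value > 11: n = 3 (giving 15).
Largest index with value < 153: n = 8 (giving 120).
Indices 3 through 8: 6 terms.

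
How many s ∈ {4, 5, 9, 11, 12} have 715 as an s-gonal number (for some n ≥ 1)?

2

s = 4: P(4, 26) = 676 and P(4, 27) = 729; 715 is not s-gonal.
s = 5: P(5, 22) = 715. ✓
s = 9: P(9, 14) = 651 and P(9, 15) = 750; 715 is not s-gonal.
s = 11: P(11, 13) = 715. ✓
s = 12: P(12, 12) = 672 and P(12, 13) = 793; 715 is not s-gonal.
Hits: s ∈ {5, 11} → 2.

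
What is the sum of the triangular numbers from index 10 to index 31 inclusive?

5291

Σ i(i+1)/2 = (Σi² + Σi) / 2 over i = 10..31.
Σi = 496 − 45 = 451 and Σi² = 10416 − 285 = 10131.
(1·10131 + 1·451) / 2 = 10582/2 = 5291.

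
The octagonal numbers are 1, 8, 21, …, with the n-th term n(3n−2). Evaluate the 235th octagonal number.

165205

The 235th octagonal number is n(3n−2) with n = 235.
235·(3·235 − 2) = 235·703 = 165205.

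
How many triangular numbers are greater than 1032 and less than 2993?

32

The n-th triangular number is n(n+1)/2.
Smallest index with value > 1032: n = 45 (giving 1035).
Largest index with value < 2993: n = 76 (giving 2926).
Indices 45 through 76: 32 terms.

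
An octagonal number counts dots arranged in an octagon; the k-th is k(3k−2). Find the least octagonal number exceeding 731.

736

Solve n(3n−2) > 731 for integer n.
The largest n with value ≤ 731 is 15 (since 645 ≤ 731 < 736), so the first above is n = 16, value 736.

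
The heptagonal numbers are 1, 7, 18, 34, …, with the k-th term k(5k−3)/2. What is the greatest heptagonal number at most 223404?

223054

Solve n(5n−3)/2 ≤ 223404 for integer n.
n = 299 gives 223054 ≤ 223404, while n = 300 gives 224550 > 223404; so the answer is 223054.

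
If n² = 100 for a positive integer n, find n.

10

We need n² = 100, so n = √100 = 10.
Check: 10² = 100. ✓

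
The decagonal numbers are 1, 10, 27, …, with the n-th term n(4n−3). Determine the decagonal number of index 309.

380997

The 309th decagonal number is n(4n−3) with n = 309.
309·(4·309 − 3) = 309·1233 = 380997.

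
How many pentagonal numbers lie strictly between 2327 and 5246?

The n-th pentagonal number is n(3n−1)/2.
Smallest index with value > 2327: n = 40 (giving 2380).
Largest index with value < 5246: n = 59 (giving 5192).
Indices 40 through 59: 20 terms.

20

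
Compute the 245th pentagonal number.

The 245th pentagonal number is n(3n−1)/2 with n = 245.
245·(3·245 − 1)/2 = 245·734/2 = 245·367 = 89915.

89915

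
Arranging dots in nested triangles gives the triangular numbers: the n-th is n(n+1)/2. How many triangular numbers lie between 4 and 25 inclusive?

4

The n-th triangular number is n(n+1)/2.
Smallest index with value ≥ 4: n = 3 (giving 6).
Largest index with value ≤ 25: n = 6 (giving 21).
Indices 3 through 6: 4 terms.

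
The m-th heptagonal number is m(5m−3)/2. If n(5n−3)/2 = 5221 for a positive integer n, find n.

Set n(5n−3)/2 = 5221, giving 5n² − 3n − 10442 = 0.
The discriminant is 9 + 40·5221 = 208849, and √208849 = 457.
So n = (3 + 457) / 10 = 460/10 = 46.

46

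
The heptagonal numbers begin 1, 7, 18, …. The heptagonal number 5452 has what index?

47

Set n(5n−3)/2 = 5452, giving 5n² − 3n − 10904 = 0.
So n = (3 + 467) / 10 = 470/10 = 47.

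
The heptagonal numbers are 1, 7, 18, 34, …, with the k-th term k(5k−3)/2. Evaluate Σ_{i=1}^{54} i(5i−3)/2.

132660

Σ i(5i−3)/2 = (5Σi² − 3Σi) / 2 over i = 1..54.
Σi = 1485 and Σi² = 53955.
(5·53955 − 3·1485) / 2 = 265320/2 = 132660.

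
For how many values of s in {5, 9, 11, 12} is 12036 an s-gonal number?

1

s = 5: P(5, 89) = 11837 and P(5, 90) = 12105; 12036 is not s-gonal.
s = 9: P(9, 59) = 12036. ✓
s = 11: P(11, 52) = 11986 and P(11, 53) = 12455; 12036 is not s-gonal.
s = 12: P(12, 49) = 11809 and P(12, 50) = 12300; 12036 is not s-gonal.
Hits: s ∈ {9} → 1.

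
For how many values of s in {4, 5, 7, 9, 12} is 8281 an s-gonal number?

2

s = 4: P(4, 91) = 8281. ✓
s = 5: P(5, 74) = 8177 and P(5, 75) = 8400; 8281 is not s-gonal.
s = 7: P(7, 57) = 8037 and P(7, 58) = 8323; 8281 is not s-gonal.
s = 9: P(9, 49) = 8281. ✓
s = 12: P(12, 41) = 8241 and P(12, 42) = 8652; 8281 is not s-gonal.
Hits: s ∈ {4, 9} → 2.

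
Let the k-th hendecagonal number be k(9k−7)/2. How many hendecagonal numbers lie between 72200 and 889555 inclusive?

The n-th hendecagonal number is n(9n−7)/2.
Smallest index with value ≥ 72200: n = 128 (giving 73280).
Largest index with value ≤ 889555: n = 445 (giving 889555).
Indices 128 through 445: 318 terms.

318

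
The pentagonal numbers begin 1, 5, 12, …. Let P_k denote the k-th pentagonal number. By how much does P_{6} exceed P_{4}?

29

6·(3·6 − 1)/2 = 51 and 4·(3·4 − 1)/2 = 22.
Difference: 51 − 22 = 29.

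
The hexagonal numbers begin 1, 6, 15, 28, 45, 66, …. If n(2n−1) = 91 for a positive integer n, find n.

Set n(2n−1) = 91, giving 2n² − n − 91 = 0.
The discriminant is 1 + 8·91 = 729, and √729 = 27.
So n = (1 + 27) / 4 = 28/4 = 7.

7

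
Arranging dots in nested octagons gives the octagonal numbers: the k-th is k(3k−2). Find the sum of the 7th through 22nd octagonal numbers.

Σ i(3i−2) = 3Σi² − 2Σi over i = 7..22.
Σi = 253 − 21 = 232 and Σi² = 3795 − 91 = 3704.
3·3704 − 2·232 = 10648.

10648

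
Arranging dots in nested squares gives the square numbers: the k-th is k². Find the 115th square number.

13225

115² = 13225.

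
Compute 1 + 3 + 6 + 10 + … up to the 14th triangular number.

560

Σ i(i+1)/2 = (Σi² + Σi) / 2 over i = 1..14.
Σi = 105 and Σi² = 1015.
(1·1015 + 1·105) / 2 = 1120/2 = 560.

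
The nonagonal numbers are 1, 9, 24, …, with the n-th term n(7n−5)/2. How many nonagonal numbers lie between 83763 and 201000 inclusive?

85

The n-th nonagonal number is n(7n−5)/2.
Smallest index with value ≥ 83763: n = 156 (giving 84786).
Largest index with value ≤ 201000: n = 240 (giving 201000).
Indices 156 through 240: 85 terms.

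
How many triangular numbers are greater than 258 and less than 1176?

25

The n-th triangular number is n(n+1)/2.
Smallest index with value > 258: n = 23 (giving 276).
Largest index with value < 1176: n = 47 (giving 1128).
Indices 23 through 47: 25 terms.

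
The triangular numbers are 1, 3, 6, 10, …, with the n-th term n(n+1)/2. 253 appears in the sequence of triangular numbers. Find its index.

22

Set n(n+1)/2 = 253, giving n² + n − 506 = 0.
So n = (-1 + 45) / 2 = 44/2 = 22.
Check: 22·23/2 = 253. ✓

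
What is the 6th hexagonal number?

66

6·(2·6 − 1) = 6·11 = 66.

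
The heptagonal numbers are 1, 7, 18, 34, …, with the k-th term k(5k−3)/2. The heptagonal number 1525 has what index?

Set n(5n−3)/2 = 1525, giving 5n² − 3n − 3050 = 0.
The discriminant is 9 + 40·1525 = 61009, and √61009 = 247.
So n = (3 + 247) / 10 = 250/10 = 25.

25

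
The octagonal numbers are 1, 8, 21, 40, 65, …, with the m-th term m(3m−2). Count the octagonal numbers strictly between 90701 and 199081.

The n-th octagonal number is n(3n−2).
Smallest index with value > 90701: n = 175 (giving 91525).
Largest index with value < 199081: n = 257 (giving 197633).
Indices 175 through 257: 83 terms.

83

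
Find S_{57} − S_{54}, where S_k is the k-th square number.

57² = 3249 and 54² = 2916.
Difference: 3249 − 2916 = 333.

333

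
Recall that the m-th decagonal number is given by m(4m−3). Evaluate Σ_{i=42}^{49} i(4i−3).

Σ i(4i−3) = 4Σi² − 3Σi over i = 42..49.
Σi = 1225 − 861 = 364 and Σi² = 40425 − 23821 = 16604.
4·16604 − 3·364 = 65324.

65324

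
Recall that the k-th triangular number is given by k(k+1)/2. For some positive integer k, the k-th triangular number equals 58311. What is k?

Set n(n+1)/2 = 58311, giving n² + n − 116622 = 0.
The discriminant is 1 + 8·58311 = 466489, and √466489 = 683.
So n = (-1 + 683) / 2 = 682/2 = 341.

341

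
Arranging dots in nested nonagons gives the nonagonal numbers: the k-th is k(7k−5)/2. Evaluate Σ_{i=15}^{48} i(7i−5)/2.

Σ i(7i−5)/2 = (7Σi² − 5Σi) / 2 over i = 15..48.
Σi = 1176 − 105 = 1071 and Σi² = 38024 − 1015 = 37009.
(7·37009 − 5·1071) / 2 = 253708/2 = 126854.

126854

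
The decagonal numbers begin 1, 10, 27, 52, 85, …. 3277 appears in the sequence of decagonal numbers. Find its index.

29

Set n(4n−3) = 3277, giving 4n² − 3n − 3277 = 0.
So n = (3 + 229) / 8 = 232/8 = 29.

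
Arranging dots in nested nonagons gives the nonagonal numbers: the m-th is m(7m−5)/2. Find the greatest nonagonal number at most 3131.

3075

Solve n(7n−5)/2 ≤ 3131 for integer n.
n = 30 gives 3075 ≤ 3131, while n = 31 gives 3286 > 3131; so the answer is 3075.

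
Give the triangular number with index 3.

The 3rd triangular number is n(n+1)/2 with n = 3.
3·4/2 = 12/2 = 6.

6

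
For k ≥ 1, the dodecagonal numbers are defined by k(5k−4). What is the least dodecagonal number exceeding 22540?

Solve n(5n−4) > 22540 for integer n.
The largest n with value ≤ 22540 is 67 (since 22177 ≤ 22540 < 22848), so the first above is n = 68, value 22848.

22848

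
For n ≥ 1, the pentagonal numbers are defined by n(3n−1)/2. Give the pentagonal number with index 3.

The 3rd pentagonal number is n(3n−1)/2 with n = 3.
3·(3·3 − 1)/2 = 3·8/2 = 3·4 = 12.

12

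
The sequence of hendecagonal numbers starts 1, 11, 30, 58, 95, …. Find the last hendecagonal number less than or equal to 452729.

Solve n(9n−7)/2 ≤ 452729 for integer n.
n = 317 gives 451091 ≤ 452729, while n = 318 gives 453945 > 452729; so the answer is 451091.

451091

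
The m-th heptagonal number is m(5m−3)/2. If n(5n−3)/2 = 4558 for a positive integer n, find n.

Set n(5n−3)/2 = 4558, giving 5n² − 3n − 9116 = 0.
So n = (3 + 427) / 10 = 430/10 = 43.

43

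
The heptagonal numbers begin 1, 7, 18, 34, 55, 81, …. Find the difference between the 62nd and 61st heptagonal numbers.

Consecutive heptagonal numbers differ by 5n − 4: here 5·62 − 4 = 306.

306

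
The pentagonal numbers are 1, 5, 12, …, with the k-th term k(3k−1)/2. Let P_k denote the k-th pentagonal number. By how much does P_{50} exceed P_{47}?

435

50·(3·50 − 1)/2 = 3725 and 47·(3·47 − 1)/2 = 3290.
Difference: 3725 − 3290 = 435.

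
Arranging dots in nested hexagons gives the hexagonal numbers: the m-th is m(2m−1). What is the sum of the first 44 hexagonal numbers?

57750

Σ i(2i−1) = 2Σi² − Σi over i = 1..44.
Σi = 990 and Σi² = 29370.
2·29370 − 1·990 = 57750.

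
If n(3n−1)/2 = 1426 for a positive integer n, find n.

31

Set n(3n−1)/2 = 1426, giving 3n² − n − 2852 = 0.
The discriminant is 1 + 24·1426 = 34225, and √34225 = 185.
So n = (1 + 185) / 6 = 186/6 = 31.
Check: 31·(3·31 − 1)/2 = 1426. ✓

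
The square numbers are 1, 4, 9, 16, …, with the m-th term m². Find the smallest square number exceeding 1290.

1296

Solve n² > 1290 for integer n.
The largest n with value ≤ 1290 is 35 (since 1225 ≤ 1290 < 1296), so the first above is n = 36, value 1296.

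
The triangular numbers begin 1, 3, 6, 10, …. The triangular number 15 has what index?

5

Set n(n+1)/2 = 15, giving n² + n − 30 = 0.
So n = (-1 + 11) / 2 = 10/2 = 5.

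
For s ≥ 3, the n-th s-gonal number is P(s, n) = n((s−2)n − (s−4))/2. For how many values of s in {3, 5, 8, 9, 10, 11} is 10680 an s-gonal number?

1

s = 3: P(3, 145) = 10585 and P(3, 146) = 10731; 10680 is not s-gonal.
s = 5: P(5, 84) = 10542 and P(5, 85) = 10795; 10680 is not s-gonal.
s = 8: P(8, 60) = 10680. ✓
s = 9: P(9, 55) = 10450 and P(9, 56) = 10836; 10680 is not s-gonal.
s = 10: P(10, 52) = 10660 and P(10, 53) = 11077; 10680 is not s-gonal.
s = 11: P(11, 49) = 10633 and P(11, 50) = 11075; 10680 is not s-gonal.
Hits: s ∈ {8} → 1.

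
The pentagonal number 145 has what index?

10

Set n(3n−1)/2 = 145, giving 3n² − n − 290 = 0.
So n = (1 + 59) / 6 = 60/6 = 10.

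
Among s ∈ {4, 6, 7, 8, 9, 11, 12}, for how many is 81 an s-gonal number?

s = 4: P(4, 9) = 81. ✓
s = 6: P(6, 6) = 66 and P(6, 7) = 91; 81 is not s-gonal.
s = 7: P(7, 6) = 81. ✓
s = 8: P(8, 5) = 65 and P(8, 6) = 96; 81 is not s-gonal.
s = 9: P(9, 5) = 75 and P(9, 6) = 111; 81 is not s-gonal.
s = 11: P(11, 4) = 58 and P(11, 5) = 95; 81 is not s-gonal.
s = 12: P(12, 4) = 64 and P(12, 5) = 105; 81 is not s-gonal.
Hits: s ∈ {4, 7} → 2.

2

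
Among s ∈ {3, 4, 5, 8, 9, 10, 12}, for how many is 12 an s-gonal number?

2

s = 3: P(3, 4) = 10 and P(3, 5) = 15; 12 is not s-gonal.
s = 4: P(4, 3) = 9 and P(4, 4) = 16; 12 is not s-gonal.
s = 5: P(5, 3) = 12. ✓
s = 8: P(8, 2) = 8 and P(8, 3) = 21; 12 is not s-gonal.
s = 9: P(9, 2) = 9 and P(9, 3) = 24; 12 is not s-gonal.
s = 10: P(10, 2) = 10 and P(10, 3) = 27; 12 is not s-gonal.
s = 12: P(12, 2) = 12. ✓
Hits: s ∈ {5, 12} → 2.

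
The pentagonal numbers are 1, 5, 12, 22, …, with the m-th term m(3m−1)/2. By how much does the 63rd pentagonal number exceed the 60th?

63·(3·63 − 1)/2 = 5922 and 60·(3·60 − 1)/2 = 5370.
Difference: 5922 − 5370 = 552.

552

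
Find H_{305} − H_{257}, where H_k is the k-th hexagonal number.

53904

305·(2·305 − 1) = 185745 and 257·(2·257 − 1) = 131841.
Difference: 185745 − 131841 = 53904.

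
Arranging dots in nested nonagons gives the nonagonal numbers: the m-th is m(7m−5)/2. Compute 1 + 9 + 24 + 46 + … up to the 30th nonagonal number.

Σ i(7i−5)/2 = (7Σi² − 5Σi) / 2 over i = 1..30.
Σi = 465 and Σi² = 9455.
(7·9455 − 5·465) / 2 = 63860/2 = 31930.

31930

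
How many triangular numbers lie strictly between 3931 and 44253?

The n-th triangular number is n(n+1)/2.
Smallest index with value > 3931: n = 89 (giving 4005).
Largest index with value < 44253: n = 296 (giving 43956).
Indices 89 through 296: 208 terms.

208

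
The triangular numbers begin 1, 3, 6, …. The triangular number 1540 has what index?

Set n(n+1)/2 = 1540, giving n² + n − 3080 = 0.
The discriminant is 1 + 8·1540 = 12321, and √12321 = 111.
So n = (-1 + 111) / 2 = 110/2 = 55.

55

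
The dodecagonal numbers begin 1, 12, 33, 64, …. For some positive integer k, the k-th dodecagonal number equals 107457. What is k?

Set n(5n−4) = 107457, giving 5n² − 4n − 107457 = 0.
So n = (4 + 1466) / 10 = 1470/10 = 147.

147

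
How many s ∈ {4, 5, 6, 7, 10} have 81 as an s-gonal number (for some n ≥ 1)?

s = 4: P(4, 9) = 81. ✓
s = 5: P(5, 7) = 70 and P(5, 8) = 92; 81 is not s-gonal.
s = 6: P(6, 6) = 66 and P(6, 7) = 91; 81 is not s-gonal.
s = 7: P(7, 6) = 81. ✓
s = 10: P(10, 4) = 52 and P(10, 5) = 85; 81 is not s-gonal.
Hits: s ∈ {4, 7} → 2.

2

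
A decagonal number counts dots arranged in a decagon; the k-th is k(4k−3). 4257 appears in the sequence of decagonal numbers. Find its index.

33

Set n(4n−3) = 4257, giving 4n² − 3n − 4257 = 0.
The discriminant is 9 + 16·4257 = 68121, and √68121 = 261.
So n = (3 + 261) / 8 = 264/8 = 33.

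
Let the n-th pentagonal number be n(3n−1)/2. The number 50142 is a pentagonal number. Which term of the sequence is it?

183

Set n(3n−1)/2 = 50142, giving 3n² − n − 100284 = 0.
So n = (1 + 1097) / 6 = 1098/6 = 183.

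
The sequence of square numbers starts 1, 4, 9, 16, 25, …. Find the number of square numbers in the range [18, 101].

6

The n-th square number is n².
Smallest index with value ≥ 18: n = 5 (giving 25).
Largest index with value ≤ 101: n = 10 (giving 100).
Indices 5 through 10: 6 terms.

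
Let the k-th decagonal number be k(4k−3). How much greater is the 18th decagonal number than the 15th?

387

18·(4·18 − 3) = 1242 and 15·(4·15 − 3) = 855.
Difference: 1242 − 855 = 387.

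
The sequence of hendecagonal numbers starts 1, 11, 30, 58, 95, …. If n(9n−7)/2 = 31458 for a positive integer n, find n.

Set n(9n−7)/2 = 31458, giving 9n² − 7n − 62916 = 0.
The discriminant is 49 + 72·31458 = 2265025, and √2265025 = 1505.
So n = (7 + 1505) / 18 = 1512/18 = 84.
Check: 84·(9·84 − 7)/2 = 31458. ✓

84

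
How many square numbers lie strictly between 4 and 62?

5

The n-th square number is n².
Smallest index with value > 4: n = 3 (giving 9).
Largest index with value < 62: n = 7 (giving 49).
Indices 3 through 7: 5 terms.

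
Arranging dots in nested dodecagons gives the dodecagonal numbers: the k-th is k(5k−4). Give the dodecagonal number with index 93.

93·(5·93 − 4) = 93·461 = 42873.

42873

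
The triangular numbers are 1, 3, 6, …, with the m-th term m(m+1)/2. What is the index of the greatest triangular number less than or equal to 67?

Solve n(n+1)/2 ≤ 67 for integer n.
n = 11 gives 66 ≤ 67, while n = 12 gives 78 > 67; so the answer is index 11.

11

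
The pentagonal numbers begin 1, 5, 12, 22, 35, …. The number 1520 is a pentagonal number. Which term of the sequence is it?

Set n(3n−1)/2 = 1520, giving 3n² − n − 3040 = 0.
So n = (1 + 191) / 6 = 192/6 = 32.

32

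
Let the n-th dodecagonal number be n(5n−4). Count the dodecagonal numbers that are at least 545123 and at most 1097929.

139

The n-th dodecagonal number is n(5n−4).
Smallest index with value ≥ 545123: n = 331 (giving 546481).
Largest index with value ≤ 1097929: n = 469 (giving 1097929).
Indices 331 through 469: 139 terms.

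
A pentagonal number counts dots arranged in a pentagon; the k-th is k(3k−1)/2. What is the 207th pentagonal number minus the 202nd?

207·(3·207 − 1)/2 = 64170 and 202·(3·202 − 1)/2 = 61105.
Difference: 64170 − 61105 = 3065.

3065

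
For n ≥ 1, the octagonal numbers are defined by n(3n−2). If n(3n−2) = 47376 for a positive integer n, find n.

Set n(3n−2) = 47376, giving 3n² − 2n − 47376 = 0.
The discriminant is 4 + 12·47376 = 568516, and √568516 = 754.
So n = (2 + 754) / 6 = 756/6 = 126.

126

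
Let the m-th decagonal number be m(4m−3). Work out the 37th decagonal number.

The 37th decagonal number is n(4n−3) with n = 37.
37·(4·37 − 3) = 37·145 = 5365.

5365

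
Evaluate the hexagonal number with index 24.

The 24th hexagonal number is n(2n−1) with n = 24.
24·(2·24 − 1) = 24·47 = 1128.

1128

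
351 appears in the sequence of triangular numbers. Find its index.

Set n(n+1)/2 = 351, giving n² + n − 702 = 0.
So n = (-1 + 53) / 2 = 52/2 = 26.

26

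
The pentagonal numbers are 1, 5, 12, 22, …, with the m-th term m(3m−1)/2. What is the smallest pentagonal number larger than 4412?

Solve n(3n−1)/2 > 4412 for integer n.
The largest n with value ≤ 4412 is 54 (since 4347 ≤ 4412 < 4510), so the first above is n = 55, value 4510.

4510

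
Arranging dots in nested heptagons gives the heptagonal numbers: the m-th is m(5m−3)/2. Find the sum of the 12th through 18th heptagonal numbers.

Σ i(5i−3)/2 = (5Σi² − 3Σi) / 2 over i = 12..18.
Σi = 171 − 66 = 105 and Σi² = 2109 − 506 = 1603.
(5·1603 − 3·105) / 2 = 7700/2 = 3850.

3850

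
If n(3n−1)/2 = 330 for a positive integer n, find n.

15

Set n(3n−1)/2 = 330, giving 3n² − n − 660 = 0.
So n = (1 + 89) / 6 = 90/6 = 15.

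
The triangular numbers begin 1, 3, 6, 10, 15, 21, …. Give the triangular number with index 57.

1653

The 57th triangular number is n(n+1)/2 with n = 57.
57·58/2 = 3306/2 = 1653.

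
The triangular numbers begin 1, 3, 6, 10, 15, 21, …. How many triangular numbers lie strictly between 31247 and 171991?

336

The n-th triangular number is n(n+1)/2.
Smallest index with value > 31247: n = 250 (giving 31375).
Largest index with value < 171991: n = 585 (giving 171405).
Indices 250 through 585: 336 terms.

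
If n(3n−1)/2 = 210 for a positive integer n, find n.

12

Set n(3n−1)/2 = 210, giving 3n² − n − 420 = 0.
The discriminant is 1 + 24·210 = 5041, and √5041 = 71.
So n = (1 + 71) / 6 = 72/6 = 12.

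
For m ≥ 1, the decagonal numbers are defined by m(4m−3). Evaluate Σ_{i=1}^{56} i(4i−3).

Σ i(4i−3) = 4Σi² − 3Σi over i = 1..56.
Σi = 1596 and Σi² = 60116.
4·60116 − 3·1596 = 235676.

235676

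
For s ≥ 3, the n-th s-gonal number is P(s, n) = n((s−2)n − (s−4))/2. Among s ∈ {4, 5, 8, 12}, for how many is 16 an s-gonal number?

s = 4: P(4, 4) = 16. ✓
s = 5: P(5, 3) = 12 and P(5, 4) = 22; 16 is not s-gonal.
s = 8: P(8, 2) = 8 and P(8, 3) = 21; 16 is not s-gonal.
s = 12: P(12, 2) = 12 and P(12, 3) = 33; 16 is not s-gonal.
Hits: s ∈ {4} → 1.

1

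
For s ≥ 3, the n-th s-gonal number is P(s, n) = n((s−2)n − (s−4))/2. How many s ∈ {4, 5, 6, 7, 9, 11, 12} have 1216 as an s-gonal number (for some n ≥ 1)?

2

s = 4: P(4, 34) = 1156 and P(4, 35) = 1225; 1216 is not s-gonal.
s = 5: P(5, 28) = 1162 and P(5, 29) = 1247; 1216 is not s-gonal.
s = 6: P(6, 24) = 1128 and P(6, 25) = 1225; 1216 is not s-gonal.
s = 7: P(7, 22) = 1177 and P(7, 23) = 1288; 1216 is not s-gonal.
s = 9: P(9, 19) = 1216. ✓
s = 11: P(11, 16) = 1096 and P(11, 17) = 1241; 1216 is not s-gonal.
s = 12: P(12, 16) = 1216. ✓
Hits: s ∈ {9, 12} → 2.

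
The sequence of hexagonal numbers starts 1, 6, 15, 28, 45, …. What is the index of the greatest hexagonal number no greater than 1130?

24

Solve n(2n−1) ≤ 1130 for integer n.
n = 24 gives 1128 ≤ 1130, while n = 25 gives 1225 > 1130; so the answer is index 24.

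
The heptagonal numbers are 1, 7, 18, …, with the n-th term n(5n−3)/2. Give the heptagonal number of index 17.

The 17th heptagonal number is n(5n−3)/2 with n = 17.
17·(5·17 − 3)/2 = 17·82/2 = 17·41 = 697.

697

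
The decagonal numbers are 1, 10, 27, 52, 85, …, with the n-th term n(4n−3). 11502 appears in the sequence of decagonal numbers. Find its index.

Set n(4n−3) = 11502, giving 4n² − 3n − 11502 = 0.
The discriminant is 9 + 16·11502 = 184041, and √184041 = 429.
So n = (3 + 429) / 8 = 432/8 = 54.
Check: 54·(4·54 − 3) = 11502. ✓

54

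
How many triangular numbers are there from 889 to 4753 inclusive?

The n-th triangular number is n(n+1)/2.
Smallest index with value ≥ 889: n = 42 (giving 903).
Largest index with value ≤ 4753: n = 97 (giving 4753).
Indices 42 through 97: 56 terms.

56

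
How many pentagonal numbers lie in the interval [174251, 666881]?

The n-th pentagonal number is n(3n−1)/2.
Smallest index with value ≥ 174251: n = 341 (giving 174251).
Largest index with value ≤ 666881: n = 666 (giving 665001).
Indices 341 through 666: 326 terms.

326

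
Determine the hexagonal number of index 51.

51·(2·51 − 1) = 51·101 = 5151.

5151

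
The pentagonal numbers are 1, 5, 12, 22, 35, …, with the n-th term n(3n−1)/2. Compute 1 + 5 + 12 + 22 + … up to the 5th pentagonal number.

75

Σ i(3i−1)/2 = (3Σi² − Σi) / 2 over i = 1..5.
Σi = 15 and Σi² = 55.
(3·55 − 1·15) / 2 = 150/2 = 75.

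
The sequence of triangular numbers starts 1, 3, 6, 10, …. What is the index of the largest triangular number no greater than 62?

10

Solve n(n+1)/2 ≤ 62 for integer n.
n = 10 gives 55 ≤ 62, while n = 11 gives 66 > 62; so the answer is index 10.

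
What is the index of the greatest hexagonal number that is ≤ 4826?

Solve n(2n−1) ≤ 4826 for integer n.
n = 49 gives 4753 ≤ 4826, while n = 50 gives 4950 > 4826; so the answer is index 49.

49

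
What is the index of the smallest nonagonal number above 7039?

Solve n(7n−5)/2 > 7039 for integer n.
The largest n with value ≤ 7039 is 45 (since 6975 ≤ 7039 < 7291), so the first above is n = 46, value 7291.

46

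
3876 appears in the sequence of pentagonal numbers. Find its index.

51

Set n(3n−1)/2 = 3876, giving 3n² − n − 7752 = 0.
So n = (1 + 305) / 6 = 306/6 = 51.
Check: 51·(3·51 − 1)/2 = 3876. ✓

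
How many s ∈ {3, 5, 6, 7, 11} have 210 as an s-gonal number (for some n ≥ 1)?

2

s = 3: P(3, 20) = 210. ✓
s = 5: P(5, 12) = 210. ✓
s = 6: P(6, 10) = 190 and P(6, 11) = 231; 210 is not s-gonal.
s = 7: P(7, 9) = 189 and P(7, 10) = 235; 210 is not s-gonal.
s = 11: P(11, 7) = 196 and P(11, 8) = 260; 210 is not s-gonal.
Hits: s ∈ {3, 5} → 2.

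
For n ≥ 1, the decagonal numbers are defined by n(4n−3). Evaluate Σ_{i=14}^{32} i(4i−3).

Σ i(4i−3) = 4Σi² − 3Σi over i = 14..32.
Σi = 528 − 91 = 437 and Σi² = 11440 − 819 = 10621.
4·10621 − 3·437 = 41173.

41173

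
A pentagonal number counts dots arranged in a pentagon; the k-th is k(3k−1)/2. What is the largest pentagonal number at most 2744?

Solve n(3n−1)/2 ≤ 2744 for integer n.
n = 42 gives 2625 ≤ 2744, while n = 43 gives 2752 > 2744; so the answer is 2625.

2625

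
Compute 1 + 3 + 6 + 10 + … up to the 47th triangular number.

Σ i(i+1)/2 = (Σi² + Σi) / 2 over i = 1..47.
Σi = 1128 and Σi² = 35720.
(1·35720 + 1·1128) / 2 = 36848/2 = 18424.

18424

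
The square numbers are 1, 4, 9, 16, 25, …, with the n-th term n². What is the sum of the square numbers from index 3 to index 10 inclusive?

380

Σ_{i=3}^{10} i² = 385 − 5 = 380.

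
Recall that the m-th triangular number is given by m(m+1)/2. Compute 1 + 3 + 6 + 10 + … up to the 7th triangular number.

84

Σ i(i+1)/2 = (Σi² + Σi) / 2 over i = 1..7.
Σi = 28 and Σi² = 140.
(1·140 + 1·28) / 2 = 168/2 = 84.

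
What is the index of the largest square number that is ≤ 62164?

249

Solve n² ≤ 62164 for integer n.
n = 249 gives 62001 ≤ 62164, while n = 250 gives 62500 > 62164; so the answer is index 249.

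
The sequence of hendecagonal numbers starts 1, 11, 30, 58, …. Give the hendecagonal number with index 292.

382666

292·(9·292 − 7)/2 = 292·2621/2 = 382666.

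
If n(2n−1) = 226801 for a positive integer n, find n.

Set n(2n−1) = 226801, giving 2n² − n − 226801 = 0.
The discriminant is 1 + 8·226801 = 1814409, and √1814409 = 1347.
So n = (1 + 1347) / 4 = 1348/4 = 337.

337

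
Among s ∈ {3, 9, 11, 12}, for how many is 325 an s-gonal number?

s = 3: P(3, 25) = 325. ✓
s = 9: P(9, 10) = 325. ✓
s = 11: P(11, 8) = 260 and P(11, 9) = 333; 325 is not s-gonal.
s = 12: P(12, 8) = 288 and P(12, 9) = 369; 325 is not s-gonal.
Hits: s ∈ {3, 9} → 2.

2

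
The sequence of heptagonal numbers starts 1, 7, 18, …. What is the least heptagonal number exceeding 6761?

Solve n(5n−3)/2 > 6761 for integer n.
The largest n with value ≤ 6761 is 52 (since 6682 ≤ 6761 < 6943), so the first above is n = 53, value 6943.

6943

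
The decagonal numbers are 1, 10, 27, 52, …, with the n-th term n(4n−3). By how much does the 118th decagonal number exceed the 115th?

118·(4·118 − 3) = 55342 and 115·(4·115 − 3) = 52555.
Difference: 55342 − 52555 = 2787.

2787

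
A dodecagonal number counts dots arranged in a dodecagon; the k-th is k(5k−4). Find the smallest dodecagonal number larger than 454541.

454812

Solve n(5n−4) > 454541 for integer n.
The largest n with value ≤ 454541 is 301 (since 451801 ≤ 454541 < 454812), so the first above is n = 302, value 454812.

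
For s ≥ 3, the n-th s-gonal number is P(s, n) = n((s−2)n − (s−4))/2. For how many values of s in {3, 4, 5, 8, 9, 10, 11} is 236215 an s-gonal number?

1

s = 3: P(3, 686) = 235641 and P(3, 687) = 236328; 236215 is not s-gonal.
s = 4: P(4, 486) = 236196 and P(4, 487) = 237169; 236215 is not s-gonal.
s = 5: P(5, 397) = 236215. ✓
s = 8: P(8, 280) = 234640 and P(8, 281) = 236321; 236215 is not s-gonal.
s = 9: P(9, 260) = 235950 and P(9, 261) = 237771; 236215 is not s-gonal.
s = 10: P(10, 243) = 235467 and P(10, 244) = 237412; 236215 is not s-gonal.
s = 11: P(11, 229) = 235183 and P(11, 230) = 237245; 236215 is not s-gonal.
Hits: s ∈ {5} → 1.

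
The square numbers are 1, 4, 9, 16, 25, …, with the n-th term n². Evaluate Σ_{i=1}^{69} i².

111895

Σ_{i=1}^{69} i² = 69·70·139/6 = 111895.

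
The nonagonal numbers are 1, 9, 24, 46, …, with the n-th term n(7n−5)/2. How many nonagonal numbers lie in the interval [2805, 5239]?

The n-th nonagonal number is n(7n−5)/2.
Smallest index with value ≥ 2805: n = 29 (giving 2871).
Largest index with value ≤ 5239: n = 39 (giving 5226).
Indices 29 through 39: 11 terms.

11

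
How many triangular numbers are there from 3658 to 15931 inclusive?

The n-th triangular number is n(n+1)/2.
Smallest index with value ≥ 3658: n = 86 (giving 3741).
Largest index with value ≤ 15931: n = 178 (giving 15931).
Indices 86 through 178: 93 terms.

93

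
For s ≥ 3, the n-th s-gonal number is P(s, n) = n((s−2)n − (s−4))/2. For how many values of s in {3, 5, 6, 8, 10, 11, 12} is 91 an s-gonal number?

2

s = 3: P(3, 13) = 91. ✓
s = 5: P(5, 7) = 70 and P(5, 8) = 92; 91 is not s-gonal.
s = 6: P(6, 7) = 91. ✓
s = 8: P(8, 5) = 65 and P(8, 6) = 96; 91 is not s-gonal.
s = 10: P(10, 5) = 85 and P(10, 6) = 126; 91 is not s-gonal.
s = 11: P(11, 4) = 58 and P(11, 5) = 95; 91 is not s-gonal.
s = 12: P(12, 4) = 64 and P(12, 5) = 105; 91 is not s-gonal.
Hits: s ∈ {3, 6} → 2.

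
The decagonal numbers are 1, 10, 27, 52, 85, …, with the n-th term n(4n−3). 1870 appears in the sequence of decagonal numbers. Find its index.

22

Set n(4n−3) = 1870, giving 4n² − 3n − 1870 = 0.
So n = (3 + 173) / 8 = 176/8 = 22.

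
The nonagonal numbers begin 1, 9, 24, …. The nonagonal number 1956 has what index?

Set n(7n−5)/2 = 1956, giving 7n² − 5n − 3912 = 0.
The discriminant is 25 + 56·1956 = 109561, and √109561 = 331.
So n = (5 + 331) / 14 = 336/14 = 24.

24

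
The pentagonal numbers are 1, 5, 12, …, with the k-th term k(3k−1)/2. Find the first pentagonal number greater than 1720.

1820

Solve n(3n−1)/2 > 1720 for integer n.
The largest n with value ≤ 1720 is 34 (since 1717 ≤ 1720 < 1820), so the first above is n = 35, value 1820.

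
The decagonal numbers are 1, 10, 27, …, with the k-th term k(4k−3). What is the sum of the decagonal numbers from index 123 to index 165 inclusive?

Σ i(4i−3) = 4Σi² − 3Σi over i = 123..165.
Σi = 13695 − 7503 = 6192 and Σi² = 1511015 − 612745 = 898270.
4·898270 − 3·6192 = 3574504.

3574504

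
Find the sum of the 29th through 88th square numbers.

Σ_{i=29}^{88} i² = 231044 − 7714 = 223330.

223330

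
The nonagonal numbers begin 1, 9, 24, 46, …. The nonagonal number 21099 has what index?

78

Set n(7n−5)/2 = 21099, giving 7n² − 5n − 42198 = 0.
So n = (5 + 1087) / 14 = 1092/14 = 78.
Check: 78·(7·78 − 5)/2 = 21099. ✓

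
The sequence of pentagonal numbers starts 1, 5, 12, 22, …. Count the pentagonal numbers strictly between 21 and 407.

13

The n-th pentagonal number is n(3n−1)/2.
Smallest index with value > 21: n = 4 (giving 22).
Largest index with value < 407: n = 16 (giving 376).
Indices 4 through 16: 13 terms.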